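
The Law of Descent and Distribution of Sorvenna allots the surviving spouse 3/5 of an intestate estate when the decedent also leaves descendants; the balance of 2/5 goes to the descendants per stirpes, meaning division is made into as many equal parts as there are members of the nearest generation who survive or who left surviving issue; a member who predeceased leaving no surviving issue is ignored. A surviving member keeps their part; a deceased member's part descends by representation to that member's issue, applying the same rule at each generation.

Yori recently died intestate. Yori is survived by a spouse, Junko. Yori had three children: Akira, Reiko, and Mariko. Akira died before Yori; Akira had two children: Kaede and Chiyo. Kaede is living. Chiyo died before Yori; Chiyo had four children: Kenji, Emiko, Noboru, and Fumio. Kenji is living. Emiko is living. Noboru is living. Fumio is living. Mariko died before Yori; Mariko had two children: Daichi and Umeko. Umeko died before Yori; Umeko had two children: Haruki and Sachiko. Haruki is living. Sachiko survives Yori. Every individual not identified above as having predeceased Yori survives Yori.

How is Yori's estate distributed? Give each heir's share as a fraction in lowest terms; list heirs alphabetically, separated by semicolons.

Junko, as surviving spouse, takes 3/5.
The remaining 2/5 passes to Yori's descendants per stirpes.
The 2/5 is divided into 3 equal shares of 2/15 among Akira, Reiko, Mariko.
Akira predeceased; the 2/15 allotted to Akira's branch passes to Akira's issue by representation.
The 2/15 is divided into 2 equal shares of 1/15 among Kaede, Chiyo.
Kaede is living and takes 1/15.
Chiyo predeceased; the 1/15 allotted to Chiyo's branch passes to Chiyo's issue by representation.
The 1/15 is divided into 4 equal shares of 1/60 among Kenji, Emiko, Noboru, Fumio.
Kenji is living and takes 1/60.
Emiko is living and takes 1/60.
Noboru is living and takes 1/60.
Fumio is living and takes 1/60.
Reiko is living and takes 2/15.
Mariko predeceased; the 2/15 allotted to Mariko's branch passes to Mariko's issue by representation.
The 2/15 is divided into 2 equal shares of 1/15 among Daichi, Umeko.
Daichi is living and takes 1/15.
Umeko predeceased; the 1/15 allotted to Umeko's branch passes to Umeko's issue by representation.
The 1/15 is divided into 2 equal shares of 1/30 among Haruki, Sachiko.
Haruki is living and takes 1/30.
Sachiko is living and takes 1/30.

Daichi 1/15; Emiko 1/60; Fumio 1/60; Haruki 1/30; Junko 3/5; Kaede 1/15; Kenji 1/60; Noboru 1/60; Reiko 2/15; Sachiko 1/30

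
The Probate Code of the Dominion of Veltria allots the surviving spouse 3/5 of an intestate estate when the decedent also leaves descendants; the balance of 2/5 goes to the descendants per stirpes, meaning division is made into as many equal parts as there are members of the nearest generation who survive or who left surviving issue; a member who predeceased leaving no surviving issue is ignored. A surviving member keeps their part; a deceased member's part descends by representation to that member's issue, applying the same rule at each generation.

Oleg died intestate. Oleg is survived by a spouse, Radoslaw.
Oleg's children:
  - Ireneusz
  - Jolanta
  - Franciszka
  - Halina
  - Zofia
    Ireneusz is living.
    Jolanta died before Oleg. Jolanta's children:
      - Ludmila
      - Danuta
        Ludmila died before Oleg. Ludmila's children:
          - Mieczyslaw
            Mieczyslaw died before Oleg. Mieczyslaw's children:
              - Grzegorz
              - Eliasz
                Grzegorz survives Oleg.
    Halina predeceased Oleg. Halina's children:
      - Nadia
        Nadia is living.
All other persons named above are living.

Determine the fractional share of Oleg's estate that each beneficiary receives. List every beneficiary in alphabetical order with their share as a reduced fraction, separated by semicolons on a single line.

Danuta 1/25; Eliasz 1/50; Franciszka 2/25; Grzegorz 1/50; Ireneusz 2/25; Nadia 2/25; Radoslaw 3/5; Zofia 2/25

Radoslaw, as surviving spouse, takes 3/5.
The remaining 2/5 passes to Oleg's descendants per stirpes.
The 2/5 is divided into 5 equal shares of 2/25 among Ireneusz, Jolanta, Franciszka, Halina, Zofia.
Ireneusz is living and takes 2/25.
Jolanta predeceased; the 2/25 allotted to Jolanta's branch passes to Jolanta's issue by representation.
The 2/25 is divided into 2 equal shares of 1/25 among Ludmila, Danuta.
Ludmila predeceased; the 1/25 allotted to Ludmila's branch passes to Ludmila's issue by representation.
Mieczyslaw's line is the sole branch at this level, so the full 1/25 passes to Mieczyslaw's issue by representation.
The 1/25 is divided into 2 equal shares of 1/50 among Grzegorz, Eliasz.
Grzegorz is living and takes 1/50.
Eliasz is living and takes 1/50.
Danuta is living and takes 1/25.
Franciszka is living and takes 2/25.
Halina predeceased; the 2/25 allotted to Halina's branch passes to Halina's issue by representation.
Nadia is the sole taker at this level and receives the full 2/25.
Zofia is living and takes 2/25.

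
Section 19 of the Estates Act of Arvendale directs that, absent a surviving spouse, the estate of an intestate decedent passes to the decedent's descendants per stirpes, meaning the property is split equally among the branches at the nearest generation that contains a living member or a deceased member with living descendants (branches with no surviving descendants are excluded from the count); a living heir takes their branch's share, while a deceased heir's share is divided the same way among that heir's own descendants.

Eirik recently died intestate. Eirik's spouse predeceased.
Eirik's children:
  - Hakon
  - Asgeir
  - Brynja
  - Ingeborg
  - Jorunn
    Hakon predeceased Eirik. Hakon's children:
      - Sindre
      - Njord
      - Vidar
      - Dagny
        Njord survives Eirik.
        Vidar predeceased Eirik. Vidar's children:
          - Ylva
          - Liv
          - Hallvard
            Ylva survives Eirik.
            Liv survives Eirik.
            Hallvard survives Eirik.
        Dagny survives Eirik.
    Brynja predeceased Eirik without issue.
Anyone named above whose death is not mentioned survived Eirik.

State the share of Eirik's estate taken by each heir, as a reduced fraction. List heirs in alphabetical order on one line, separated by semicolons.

There is no surviving spouse, so the entire estate passes to Eirik's descendants per stirpes.
Brynja left no surviving issue, so that branch lapses and is disregarded.
The estate is divided into 4 equal shares of 1/4 among Hakon, Asgeir, Ingeborg, Jorunn.
Hakon predeceased; the 1/4 allotted to Hakon's branch passes to Hakon's issue by representation.
The 1/4 is divided into 4 equal shares of 1/16 among Sindre, Njord, Vidar, Dagny.
Sindre is living and takes 1/16.
Njord is living and takes 1/16.
Vidar predeceased; the 1/16 allotted to Vidar's branch passes to Vidar's issue by representation.
The 1/16 is divided into 3 equal shares of 1/48 among Ylva, Liv, Hallvard.
Ylva is living and takes 1/48.
Liv is living and takes 1/48.
Hallvard is living and takes 1/48.
Dagny is living and takes 1/16.
Asgeir is living and takes 1/4.
Ingeborg is living and takes 1/4.
Jorunn is living and takes 1/4.

Asgeir 1/4; Dagny 1/16; Hallvard 1/48; Ingeborg 1/4; Jorunn 1/4; Liv 1/48; Njord 1/16; Sindre 1/16; Ylva 1/48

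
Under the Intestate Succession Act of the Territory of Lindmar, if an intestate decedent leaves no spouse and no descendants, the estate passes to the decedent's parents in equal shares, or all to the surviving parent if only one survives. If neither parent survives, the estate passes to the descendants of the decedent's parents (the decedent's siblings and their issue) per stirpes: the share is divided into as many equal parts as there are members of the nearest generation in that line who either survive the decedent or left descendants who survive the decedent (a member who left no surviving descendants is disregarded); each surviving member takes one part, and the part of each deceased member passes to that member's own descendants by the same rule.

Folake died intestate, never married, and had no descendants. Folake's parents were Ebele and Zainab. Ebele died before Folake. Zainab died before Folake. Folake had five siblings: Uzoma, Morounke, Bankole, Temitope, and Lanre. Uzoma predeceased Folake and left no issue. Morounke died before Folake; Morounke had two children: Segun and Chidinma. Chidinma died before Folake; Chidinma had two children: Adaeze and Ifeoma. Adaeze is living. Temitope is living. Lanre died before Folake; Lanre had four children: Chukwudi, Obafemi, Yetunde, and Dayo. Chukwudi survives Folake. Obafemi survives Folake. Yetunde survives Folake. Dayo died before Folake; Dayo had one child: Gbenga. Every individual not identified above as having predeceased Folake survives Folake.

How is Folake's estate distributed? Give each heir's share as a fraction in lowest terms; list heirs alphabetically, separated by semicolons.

Adaeze 1/16; Bankole 1/4; Chukwudi 1/16; Gbenga 1/16; Ifeoma 1/16; Obafemi 1/16; Segun 1/8; Temitope 1/4; Yetunde 1/16

Neither parent survives and there are no descendants, so the estate passes to Folake's siblings and their issue per stirpes.
Uzoma left no surviving issue, so that branch lapses and is disregarded.
The estate is divided into 4 equal shares of 1/4 among Morounke, Bankole, Temitope, Lanre.
Morounke predeceased; the 1/4 allotted to Morounke's branch passes to Morounke's issue by representation.
The 1/4 is divided into 2 equal shares of 1/8 among Segun, Chidinma.
Segun is living and takes 1/8.
Chidinma predeceased; the 1/8 allotted to Chidinma's branch passes to Chidinma's issue by representation.
The 1/8 is divided into 2 equal shares of 1/16 among Adaeze, Ifeoma.
Adaeze is living and takes 1/16.
Ifeoma is living and takes 1/16.
Bankole is living and takes 1/4.
Temitope is living and takes 1/4.
Lanre predeceased; the 1/4 allotted to Lanre's branch passes to Lanre's issue by representation.
The 1/4 is divided into 4 equal shares of 1/16 among Chukwudi, Obafemi, Yetunde, Dayo.
Chukwudi is living and takes 1/16.
Obafemi is living and takes 1/16.
Yetunde is living and takes 1/16.
Dayo predeceased; the 1/16 allotted to Dayo's branch passes to Dayo's issue by representation.
Gbenga is the sole taker at this level and receives the full 1/16.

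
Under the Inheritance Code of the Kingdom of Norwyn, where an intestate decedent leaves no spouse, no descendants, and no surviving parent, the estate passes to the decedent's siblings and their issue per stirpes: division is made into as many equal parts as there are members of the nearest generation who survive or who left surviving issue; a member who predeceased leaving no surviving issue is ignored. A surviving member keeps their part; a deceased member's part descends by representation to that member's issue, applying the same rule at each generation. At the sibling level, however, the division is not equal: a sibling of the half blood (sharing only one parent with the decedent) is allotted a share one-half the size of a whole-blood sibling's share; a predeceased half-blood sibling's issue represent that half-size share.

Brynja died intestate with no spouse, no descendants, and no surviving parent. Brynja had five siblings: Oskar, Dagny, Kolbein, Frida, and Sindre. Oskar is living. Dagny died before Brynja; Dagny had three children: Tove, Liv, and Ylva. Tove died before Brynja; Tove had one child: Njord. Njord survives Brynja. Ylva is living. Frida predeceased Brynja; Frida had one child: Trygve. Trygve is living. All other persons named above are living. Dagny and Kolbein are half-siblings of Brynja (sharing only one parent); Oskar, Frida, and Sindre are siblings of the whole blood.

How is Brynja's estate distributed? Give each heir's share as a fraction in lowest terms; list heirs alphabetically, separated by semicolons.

Kolbein 1/8; Liv 1/24; Njord 1/24; Oskar 1/4; Sindre 1/4; Trygve 1/4; Ylva 1/24

No spouse, descendants, or parent survives, so the estate passes to Brynja's siblings per stirpes.
Half-blood siblings count for one-half the weight of whole-blood siblings at the initial division.
Dividing 1 in proportion to weights (total weight 4): Oskar (weight 1) → 1/4; Dagny (weight 1/2) → 1/8; Kolbein (weight 1/2) → 1/8; Frida (weight 1) → 1/4; Sindre (weight 1) → 1/4.
Oskar is living and takes 1/4.
Dagny predeceased; the 1/8 allotted to Dagny's branch passes to Dagny's issue by representation.
The 1/8 is divided into 3 equal shares of 1/24 among Tove, Liv, Ylva.
Tove predeceased; the 1/24 allotted to Tove's branch passes to Tove's issue by representation.
Njord is the sole taker at this level and receives the full 1/24.
Liv is living and takes 1/24.
Ylva is living and takes 1/24.
Kolbein is living and takes 1/8.
Frida predeceased; the 1/4 allotted to Frida's branch passes to Frida's issue by representation.
Trygve is the sole taker at this level and receives the full 1/4.
Sindre is living and takes 1/4.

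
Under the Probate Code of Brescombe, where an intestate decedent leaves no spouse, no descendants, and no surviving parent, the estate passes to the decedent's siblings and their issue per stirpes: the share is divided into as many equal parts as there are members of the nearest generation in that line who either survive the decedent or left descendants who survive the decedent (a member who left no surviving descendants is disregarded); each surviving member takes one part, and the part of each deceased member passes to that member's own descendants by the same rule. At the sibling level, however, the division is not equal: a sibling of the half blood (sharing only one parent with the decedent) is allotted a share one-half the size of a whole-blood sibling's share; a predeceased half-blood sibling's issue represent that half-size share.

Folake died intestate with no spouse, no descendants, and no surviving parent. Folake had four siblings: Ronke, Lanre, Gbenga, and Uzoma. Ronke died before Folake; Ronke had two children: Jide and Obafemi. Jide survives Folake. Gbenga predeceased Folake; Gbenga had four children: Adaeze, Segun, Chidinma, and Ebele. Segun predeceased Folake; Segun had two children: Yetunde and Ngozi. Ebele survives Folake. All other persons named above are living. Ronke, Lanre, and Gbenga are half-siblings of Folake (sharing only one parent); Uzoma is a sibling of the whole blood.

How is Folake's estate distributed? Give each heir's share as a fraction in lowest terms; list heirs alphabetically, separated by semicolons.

Adaeze 1/20; Chidinma 1/20; Ebele 1/20; Jide 1/10; Lanre 1/5; Ngozi 1/40; Obafemi 1/10; Uzoma 2/5; Yetunde 1/40

No spouse, descendants, or parent survives, so the estate passes to Folake's siblings per stirpes.
Half-blood siblings count for one-half the weight of whole-blood siblings at the initial division.
Dividing 1 in proportion to weights (total weight 5/2): Ronke (weight 1/2) → 1/5; Lanre (weight 1/2) → 1/5; Gbenga (weight 1/2) → 1/5; Uzoma (weight 1) → 2/5.
Ronke predeceased; the 1/5 allotted to Ronke's branch passes to Ronke's issue by representation.
The 1/5 is divided into 2 equal shares of 1/10 among Jide, Obafemi.
Jide is living and takes 1/10.
Obafemi is living and takes 1/10.
Lanre is living and takes 1/5.
Gbenga predeceased; the 1/5 allotted to Gbenga's branch passes to Gbenga's issue by representation.
The 1/5 is divided into 4 equal shares of 1/20 among Adaeze, Segun, Chidinma, Ebele.
Adaeze is living and takes 1/20.
Segun predeceased; the 1/20 allotted to Segun's branch passes to Segun's issue by representation.
The 1/20 is divided into 2 equal shares of 1/40 among Yetunde, Ngozi.
Yetunde is living and takes 1/40.
Ngozi is living and takes 1/40.
Chidinma is living and takes 1/20.
Ebele is living and takes 1/20.
Uzoma is living and takes 2/5.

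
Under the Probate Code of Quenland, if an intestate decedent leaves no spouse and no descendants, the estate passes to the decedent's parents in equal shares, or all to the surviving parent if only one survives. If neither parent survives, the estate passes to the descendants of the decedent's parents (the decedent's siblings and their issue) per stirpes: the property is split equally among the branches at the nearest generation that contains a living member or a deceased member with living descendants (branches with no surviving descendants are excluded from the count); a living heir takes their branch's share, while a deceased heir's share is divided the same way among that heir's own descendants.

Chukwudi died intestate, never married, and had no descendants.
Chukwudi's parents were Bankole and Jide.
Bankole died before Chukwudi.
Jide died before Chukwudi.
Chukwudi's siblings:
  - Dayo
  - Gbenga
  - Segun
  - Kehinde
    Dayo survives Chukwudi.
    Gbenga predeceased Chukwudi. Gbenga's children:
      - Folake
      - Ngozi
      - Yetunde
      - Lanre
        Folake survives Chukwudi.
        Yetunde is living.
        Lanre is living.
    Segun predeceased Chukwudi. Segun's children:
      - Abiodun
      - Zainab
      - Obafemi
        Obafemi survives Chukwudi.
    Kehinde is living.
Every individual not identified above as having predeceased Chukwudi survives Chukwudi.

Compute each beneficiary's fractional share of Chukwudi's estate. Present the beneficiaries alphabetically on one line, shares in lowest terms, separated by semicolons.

Abiodun 1/12; Dayo 1/4; Folake 1/16; Kehinde 1/4; Lanre 1/16; Ngozi 1/16; Obafemi 1/12; Yetunde 1/16; Zainab 1/12

Neither parent survives and there are no descendants, so the estate passes to Chukwudi's siblings and their issue per stirpes.
The estate is divided into 4 equal shares of 1/4 among Dayo, Gbenga, Segun, Kehinde.
Dayo is living and takes 1/4.
Gbenga predeceased; the 1/4 allotted to Gbenga's branch passes to Gbenga's issue by representation.
The 1/4 is divided into 4 equal shares of 1/16 among Folake, Ngozi, Yetunde, Lanre.
Folake is living and takes 1/16.
Ngozi is living and takes 1/16.
Yetunde is living and takes 1/16.
Lanre is living and takes 1/16.
Segun predeceased; the 1/4 allotted to Segun's branch passes to Segun's issue by representation.
The 1/4 is divided into 3 equal shares of 1/12 among Abiodun, Zainab, Obafemi.
Abiodun is living and takes 1/12.
Zainab is living and takes 1/12.
Obafemi is living and takes 1/12.
Kehinde is living and takes 1/4.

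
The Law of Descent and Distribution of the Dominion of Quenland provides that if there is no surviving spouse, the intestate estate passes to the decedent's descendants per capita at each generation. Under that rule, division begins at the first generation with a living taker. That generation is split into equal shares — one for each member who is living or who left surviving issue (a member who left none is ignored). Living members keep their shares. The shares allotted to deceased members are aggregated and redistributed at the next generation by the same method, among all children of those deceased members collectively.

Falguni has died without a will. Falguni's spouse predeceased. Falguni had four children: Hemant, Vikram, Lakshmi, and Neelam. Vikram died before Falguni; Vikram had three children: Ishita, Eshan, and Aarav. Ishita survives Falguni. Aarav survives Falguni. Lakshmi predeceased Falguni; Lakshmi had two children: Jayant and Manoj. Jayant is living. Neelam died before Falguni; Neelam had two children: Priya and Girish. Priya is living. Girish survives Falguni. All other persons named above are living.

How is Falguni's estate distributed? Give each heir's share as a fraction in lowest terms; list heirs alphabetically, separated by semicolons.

There is no surviving spouse, so the entire estate passes to Falguni's descendants per capita at each generation.
At generation 1 (Hemant, Vikram, Lakshmi, Neelam) there are 4 shares of (1)/4 = 1/4 each.
Living: Hemant — each takes 1/4.
Deceased: Vikram, Lakshmi, and Neelam. Their combined 3/4 is pooled and carried to generation 2.
At generation 2 (Ishita, Eshan, Aarav, Jayant, Manoj, Priya, Girish) there are 7 shares of (3/4)/7 = 3/28 each.
Living: Ishita, Eshan, Aarav, Jayant, Manoj, Priya, and Girish — each takes 3/28.

Aarav 3/28; Eshan 3/28; Girish 3/28; Hemant 1/4; Ishita 3/28; Jayant 3/28; Manoj 3/28; Priya 3/28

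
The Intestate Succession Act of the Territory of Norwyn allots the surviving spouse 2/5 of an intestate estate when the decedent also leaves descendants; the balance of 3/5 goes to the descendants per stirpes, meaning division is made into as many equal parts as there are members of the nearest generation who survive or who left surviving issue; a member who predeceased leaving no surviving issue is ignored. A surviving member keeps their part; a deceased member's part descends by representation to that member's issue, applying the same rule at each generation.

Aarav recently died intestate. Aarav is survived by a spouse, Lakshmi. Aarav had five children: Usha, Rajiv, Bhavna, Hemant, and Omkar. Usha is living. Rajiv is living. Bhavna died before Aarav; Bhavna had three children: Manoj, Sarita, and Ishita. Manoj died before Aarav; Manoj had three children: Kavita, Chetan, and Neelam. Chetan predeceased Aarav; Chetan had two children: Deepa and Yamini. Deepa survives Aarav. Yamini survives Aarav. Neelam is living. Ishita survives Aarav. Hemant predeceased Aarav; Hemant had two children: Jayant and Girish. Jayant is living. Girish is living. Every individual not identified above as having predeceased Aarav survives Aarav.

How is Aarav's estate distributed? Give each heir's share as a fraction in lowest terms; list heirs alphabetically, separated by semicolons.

Lakshmi, as surviving spouse, takes 2/5.
The remaining 3/5 passes to Aarav's descendants per stirpes.
The 3/5 is divided into 5 equal shares of 3/25 among Usha, Rajiv, Bhavna, Hemant, Omkar.
Usha is living and takes 3/25.
Rajiv is living and takes 3/25.
Bhavna predeceased; the 3/25 allotted to Bhavna's branch passes to Bhavna's issue by representation.
The 3/25 is divided into 3 equal shares of 1/25 among Manoj, Sarita, Ishita.
Manoj predeceased; the 1/25 allotted to Manoj's branch passes to Manoj's issue by representation.
The 1/25 is divided into 3 equal shares of 1/75 among Kavita, Chetan, Neelam.
Kavita is living and takes 1/75.
Chetan predeceased; the 1/75 allotted to Chetan's branch passes to Chetan's issue by representation.
The 1/75 is divided into 2 equal shares of 1/150 among Deepa, Yamini.
Deepa is living and takes 1/150.
Yamini is living and takes 1/150.
Neelam is living and takes 1/75.
Sarita is living and takes 1/25.
Ishita is living and takes 1/25.
Hemant predeceased; the 3/25 allotted to Hemant's branch passes to Hemant's issue by representation.
The 3/25 is divided into 2 equal shares of 3/50 among Jayant, Girish.
Jayant is living and takes 3/50.
Girish is living and takes 3/50.
Omkar is living and takes 3/25.

Deepa 1/150; Girish 3/50; Ishita 1/25; Jayant 3/50; Kavita 1/75; Lakshmi 2/5; Neelam 1/75; Omkar 3/25; Rajiv 3/25; Sarita 1/25; Usha 3/25; Yamini 1/150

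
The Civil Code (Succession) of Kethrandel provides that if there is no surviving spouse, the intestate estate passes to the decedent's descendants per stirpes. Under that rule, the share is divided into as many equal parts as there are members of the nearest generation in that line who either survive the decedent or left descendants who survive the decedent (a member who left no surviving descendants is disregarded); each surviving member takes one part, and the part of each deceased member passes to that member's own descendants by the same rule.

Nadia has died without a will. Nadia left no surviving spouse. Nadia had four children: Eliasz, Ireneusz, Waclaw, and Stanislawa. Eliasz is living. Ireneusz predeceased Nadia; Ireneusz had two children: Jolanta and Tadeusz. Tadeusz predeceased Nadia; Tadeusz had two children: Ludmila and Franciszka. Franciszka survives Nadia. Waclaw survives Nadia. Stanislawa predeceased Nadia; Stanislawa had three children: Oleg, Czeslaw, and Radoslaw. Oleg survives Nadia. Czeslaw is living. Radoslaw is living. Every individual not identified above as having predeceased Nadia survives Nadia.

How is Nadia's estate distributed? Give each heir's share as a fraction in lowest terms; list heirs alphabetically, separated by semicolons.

There is no surviving spouse, so the entire estate passes to Nadia's descendants per stirpes.
The estate is divided into 4 equal shares of 1/4 among Eliasz, Ireneusz, Waclaw, Stanislawa.
Eliasz is living and takes 1/4.
Ireneusz predeceased; the 1/4 allotted to Ireneusz's branch passes to Ireneusz's issue by representation.
The 1/4 is divided into 2 equal shares of 1/8 among Jolanta, Tadeusz.
Jolanta is living and takes 1/8.
Tadeusz predeceased; the 1/8 allotted to Tadeusz's branch passes to Tadeusz's issue by representation.
The 1/8 is divided into 2 equal shares of 1/16 among Ludmila, Franciszka.
Ludmila is living and takes 1/16.
Franciszka is living and takes 1/16.
Waclaw is living and takes 1/4.
Stanislawa predeceased; the 1/4 allotted to Stanislawa's branch passes to Stanislawa's issue by representation.
The 1/4 is divided into 3 equal shares of 1/12 among Oleg, Czeslaw, Radoslaw.
Oleg is living and takes 1/12.
Czeslaw is living and takes 1/12.
Radoslaw is living and takes 1/12.

Czeslaw 1/12; Eliasz 1/4; Franciszka 1/16; Jolanta 1/8; Ludmila 1/16; Oleg 1/12; Radoslaw 1/12; Waclaw 1/4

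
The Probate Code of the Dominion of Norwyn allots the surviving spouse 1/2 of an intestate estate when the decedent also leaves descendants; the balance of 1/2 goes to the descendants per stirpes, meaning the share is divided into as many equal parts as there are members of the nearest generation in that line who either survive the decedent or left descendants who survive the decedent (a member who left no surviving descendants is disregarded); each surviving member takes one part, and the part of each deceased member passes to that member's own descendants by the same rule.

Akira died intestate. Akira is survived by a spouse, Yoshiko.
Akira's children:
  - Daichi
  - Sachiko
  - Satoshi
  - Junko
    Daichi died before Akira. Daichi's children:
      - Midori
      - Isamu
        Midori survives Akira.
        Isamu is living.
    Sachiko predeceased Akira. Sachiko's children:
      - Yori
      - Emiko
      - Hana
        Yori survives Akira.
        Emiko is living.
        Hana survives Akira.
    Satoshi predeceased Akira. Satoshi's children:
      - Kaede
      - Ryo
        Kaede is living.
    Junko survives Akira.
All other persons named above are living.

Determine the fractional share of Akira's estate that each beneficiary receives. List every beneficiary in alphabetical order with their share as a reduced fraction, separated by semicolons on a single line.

Yoshiko, as surviving spouse, takes 1/2.
The remaining 1/2 passes to Akira's descendants per stirpes.
The 1/2 is divided into 4 equal shares of 1/8 among Daichi, Sachiko, Satoshi, Junko.
Daichi predeceased; the 1/8 allotted to Daichi's branch passes to Daichi's issue by representation.
The 1/8 is divided into 2 equal shares of 1/16 among Midori, Isamu.
Midori is living and takes 1/16.
Isamu is living and takes 1/16.
Sachiko predeceased; the 1/8 allotted to Sachiko's branch passes to Sachiko's issue by representation.
The 1/8 is divided into 3 equal shares of 1/24 among Yori, Emiko, Hana.
Yori is living and takes 1/24.
Emiko is living and takes 1/24.
Hana is living and takes 1/24.
Satoshi predeceased; the 1/8 allotted to Satoshi's branch passes to Satoshi's issue by representation.
The 1/8 is divided into 2 equal shares of 1/16 among Kaede, Ryo.
Kaede is living and takes 1/16.
Ryo is living and takes 1/16.
Junko is living and takes 1/8.

Emiko 1/24; Hana 1/24; Isamu 1/16; Junko 1/8; Kaede 1/16; Midori 1/16; Ryo 1/16; Yori 1/24; Yoshiko 1/2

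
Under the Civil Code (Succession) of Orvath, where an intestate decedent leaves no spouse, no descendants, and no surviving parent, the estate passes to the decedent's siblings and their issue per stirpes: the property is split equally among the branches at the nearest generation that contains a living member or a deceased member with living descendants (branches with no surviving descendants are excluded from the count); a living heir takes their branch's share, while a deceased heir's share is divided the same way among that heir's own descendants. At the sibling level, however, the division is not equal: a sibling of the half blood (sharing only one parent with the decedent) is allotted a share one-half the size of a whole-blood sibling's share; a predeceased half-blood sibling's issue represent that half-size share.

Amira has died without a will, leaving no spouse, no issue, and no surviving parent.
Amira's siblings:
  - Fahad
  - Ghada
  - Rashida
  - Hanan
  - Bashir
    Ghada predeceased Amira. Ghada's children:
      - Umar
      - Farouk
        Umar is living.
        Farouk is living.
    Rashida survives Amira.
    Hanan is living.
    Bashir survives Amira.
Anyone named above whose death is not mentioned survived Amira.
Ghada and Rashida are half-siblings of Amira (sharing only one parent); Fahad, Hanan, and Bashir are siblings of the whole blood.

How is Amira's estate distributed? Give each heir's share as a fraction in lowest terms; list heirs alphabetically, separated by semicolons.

Bashir 1/4; Fahad 1/4; Farouk 1/16; Hanan 1/4; Rashida 1/8; Umar 1/16

No spouse, descendants, or parent survives, so the estate passes to Amira's siblings per stirpes.
Half-blood siblings count for one-half the weight of whole-blood siblings at the initial division.
Dividing 1 in proportion to weights (total weight 4): Fahad (weight 1) → 1/4; Ghada (weight 1/2) → 1/8; Rashida (weight 1/2) → 1/8; Hanan (weight 1) → 1/4; Bashir (weight 1) → 1/4.
Fahad is living and takes 1/4.
Ghada predeceased; the 1/8 allotted to Ghada's branch passes to Ghada's issue by representation.
The 1/8 is divided into 2 equal shares of 1/16 among Umar, Farouk.
Umar is living and takes 1/16.
Farouk is living and takes 1/16.
Rashida is living and takes 1/8.
Hanan is living and takes 1/4.
Bashir is living and takes 1/4.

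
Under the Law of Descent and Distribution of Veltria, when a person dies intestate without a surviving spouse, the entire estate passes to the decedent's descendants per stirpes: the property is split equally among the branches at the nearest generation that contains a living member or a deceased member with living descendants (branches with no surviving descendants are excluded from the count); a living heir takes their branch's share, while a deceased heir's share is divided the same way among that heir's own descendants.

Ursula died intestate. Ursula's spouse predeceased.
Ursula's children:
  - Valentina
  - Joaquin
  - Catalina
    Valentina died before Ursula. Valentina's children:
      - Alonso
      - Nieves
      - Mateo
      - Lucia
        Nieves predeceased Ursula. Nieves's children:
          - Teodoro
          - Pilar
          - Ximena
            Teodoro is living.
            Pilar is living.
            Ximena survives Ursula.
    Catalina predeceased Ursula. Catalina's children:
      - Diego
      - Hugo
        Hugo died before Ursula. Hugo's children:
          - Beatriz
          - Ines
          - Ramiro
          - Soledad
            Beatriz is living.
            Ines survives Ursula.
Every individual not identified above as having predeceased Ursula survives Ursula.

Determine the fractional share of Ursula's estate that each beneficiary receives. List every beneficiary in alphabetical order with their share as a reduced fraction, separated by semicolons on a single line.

Alonso 1/12; Beatriz 1/24; Diego 1/6; Ines 1/24; Joaquin 1/3; Lucia 1/12; Mateo 1/12; Pilar 1/36; Ramiro 1/24; Soledad 1/24; Teodoro 1/36; Ximena 1/36

There is no surviving spouse, so the entire estate passes to Ursula's descendants per stirpes.
The estate is divided into 3 equal shares of 1/3 among Valentina, Joaquin, Catalina.
Valentina predeceased; the 1/3 allotted to Valentina's branch passes to Valentina's issue by representation.
The 1/3 is divided into 4 equal shares of 1/12 among Alonso, Nieves, Mateo, Lucia.
Alonso is living and takes 1/12.
Nieves predeceased; the 1/12 allotted to Nieves's branch passes to Nieves's issue by representation.
The 1/12 is divided into 3 equal shares of 1/36 among Teodoro, Pilar, Ximena.
Teodoro is living and takes 1/36.
Pilar is living and takes 1/36.
Ximena is living and takes 1/36.
Mateo is living and takes 1/12.
Lucia is living and takes 1/12.
Joaquin is living and takes 1/3.
Catalina predeceased; the 1/3 allotted to Catalina's branch passes to Catalina's issue by representation.
The 1/3 is divided into 2 equal shares of 1/6 among Diego, Hugo.
Diego is living and takes 1/6.
Hugo predeceased; the 1/6 allotted to Hugo's branch passes to Hugo's issue by representation.
The 1/6 is divided into 4 equal shares of 1/24 among Beatriz, Ines, Ramiro, Soledad.
Beatriz is living and takes 1/24.
Ines is living and takes 1/24.
Ramiro is living and takes 1/24.
Soledad is living and takes 1/24.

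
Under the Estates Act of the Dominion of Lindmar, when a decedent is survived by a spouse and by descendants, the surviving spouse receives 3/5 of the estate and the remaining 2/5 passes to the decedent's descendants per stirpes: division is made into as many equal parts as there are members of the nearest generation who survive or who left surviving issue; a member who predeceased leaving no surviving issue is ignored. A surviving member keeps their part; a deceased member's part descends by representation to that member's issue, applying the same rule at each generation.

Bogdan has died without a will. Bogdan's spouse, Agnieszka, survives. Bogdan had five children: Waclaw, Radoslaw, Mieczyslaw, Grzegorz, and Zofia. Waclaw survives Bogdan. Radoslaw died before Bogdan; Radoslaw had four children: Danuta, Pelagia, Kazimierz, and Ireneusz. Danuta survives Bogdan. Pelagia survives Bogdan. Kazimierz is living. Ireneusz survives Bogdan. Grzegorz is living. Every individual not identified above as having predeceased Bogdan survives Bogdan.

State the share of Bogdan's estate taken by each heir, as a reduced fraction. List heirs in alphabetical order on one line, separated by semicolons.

Agnieszka 3/5; Danuta 1/50; Grzegorz 2/25; Ireneusz 1/50; Kazimierz 1/50; Mieczyslaw 2/25; Pelagia 1/50; Waclaw 2/25; Zofia 2/25

Agnieszka, as surviving spouse, takes 3/5.
The remaining 2/5 passes to Bogdan's descendants per stirpes.
The 2/5 is divided into 5 equal shares of 2/25 among Waclaw, Radoslaw, Mieczyslaw, Grzegorz, Zofia.
Waclaw is living and takes 2/25.
Radoslaw predeceased; the 2/25 allotted to Radoslaw's branch passes to Radoslaw's issue by representation.
The 2/25 is divided into 4 equal shares of 1/50 among Danuta, Pelagia, Kazimierz, Ireneusz.
Danuta is living and takes 1/50.
Pelagia is living and takes 1/50.
Kazimierz is living and takes 1/50.
Ireneusz is living and takes 1/50.
Mieczyslaw is living and takes 2/25.
Grzegorz is living and takes 2/25.
Zofia is living and takes 2/25.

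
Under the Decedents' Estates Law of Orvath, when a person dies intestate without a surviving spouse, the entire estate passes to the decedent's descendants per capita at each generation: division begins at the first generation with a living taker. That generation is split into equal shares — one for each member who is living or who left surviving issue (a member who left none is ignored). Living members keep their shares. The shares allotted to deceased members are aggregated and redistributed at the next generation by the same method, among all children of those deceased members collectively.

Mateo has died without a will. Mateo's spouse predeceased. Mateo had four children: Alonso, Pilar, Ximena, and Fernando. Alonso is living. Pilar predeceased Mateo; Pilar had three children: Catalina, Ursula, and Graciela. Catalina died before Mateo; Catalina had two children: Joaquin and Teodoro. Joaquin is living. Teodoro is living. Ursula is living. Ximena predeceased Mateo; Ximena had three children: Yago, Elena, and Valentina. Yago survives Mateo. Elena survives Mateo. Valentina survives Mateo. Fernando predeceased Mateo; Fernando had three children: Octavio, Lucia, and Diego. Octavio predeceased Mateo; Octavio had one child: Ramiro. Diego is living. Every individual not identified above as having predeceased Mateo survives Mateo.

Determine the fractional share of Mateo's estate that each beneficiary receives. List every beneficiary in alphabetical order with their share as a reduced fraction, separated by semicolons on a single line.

There is no surviving spouse, so the entire estate passes to Mateo's descendants per capita at each generation.
At generation 1 (Alonso, Pilar, Ximena, Fernando) there are 4 shares of (1)/4 = 1/4 each.
Living: Alonso — each takes 1/4.
Deceased: Pilar, Ximena, and Fernando. Their combined 3/4 is pooled and carried to generation 2.
At generation 2 (Catalina, Ursula, Graciela, Yago, Elena, Valentina, Octavio, Lucia, Diego) there are 9 shares of (3/4)/9 = 1/12 each.
Living: Ursula, Graciela, Yago, Elena, Valentina, Lucia, and Diego — each takes 1/12.
Deceased: Catalina and Octavio. Their combined 1/6 is pooled and carried to generation 3.
At generation 3 (Joaquin, Teodoro, Ramiro) there are 3 shares of (1/6)/3 = 1/18 each.
Living: Joaquin, Teodoro, and Ramiro — each takes 1/18.

Alonso 1/4; Diego 1/12; Elena 1/12; Graciela 1/12; Joaquin 1/18; Lucia 1/12; Ramiro 1/18; Teodoro 1/18; Ursula 1/12; Valentina 1/12; Yago 1/12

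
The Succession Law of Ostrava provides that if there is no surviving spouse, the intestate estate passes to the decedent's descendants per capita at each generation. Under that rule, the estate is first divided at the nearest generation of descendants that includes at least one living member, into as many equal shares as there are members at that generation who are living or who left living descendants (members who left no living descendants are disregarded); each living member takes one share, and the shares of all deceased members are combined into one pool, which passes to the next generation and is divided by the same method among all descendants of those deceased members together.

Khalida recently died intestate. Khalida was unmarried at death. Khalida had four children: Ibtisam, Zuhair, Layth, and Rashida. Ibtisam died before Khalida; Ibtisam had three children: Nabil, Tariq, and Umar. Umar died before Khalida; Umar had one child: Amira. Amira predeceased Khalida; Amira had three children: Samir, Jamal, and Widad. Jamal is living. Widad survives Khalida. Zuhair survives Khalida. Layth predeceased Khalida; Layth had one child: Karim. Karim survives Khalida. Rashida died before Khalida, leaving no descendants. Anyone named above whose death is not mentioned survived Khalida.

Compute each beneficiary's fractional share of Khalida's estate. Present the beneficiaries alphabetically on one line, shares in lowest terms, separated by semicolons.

There is no surviving spouse, so the entire estate passes to Khalida's descendants per capita at each generation.
At generation 1 (Ibtisam, Zuhair, Layth) there are 3 shares of (1)/3 = 1/3 each.
Living: Zuhair — each takes 1/3.
Deceased: Ibtisam and Layth. Their combined 2/3 is pooled and carried to generation 2.
At generation 2 (Nabil, Tariq, Umar, Karim) there are 4 shares of (2/3)/4 = 1/6 each.
Living: Nabil, Tariq, and Karim — each takes 1/6.
Deceased: Umar. That 1/6 share is carried to generation 3.
At generation 3 (Amira) there are 1 shares of (1/6)/1 = 1/6 each.
Deceased: Amira. That 1/6 share is carried to generation 4.
At generation 4 (Samir, Jamal, Widad) there are 3 shares of (1/6)/3 = 1/18 each.
Living: Samir, Jamal, and Widad — each takes 1/18.

Jamal 1/18; Karim 1/6; Nabil 1/6; Samir 1/18; Tariq 1/6; Widad 1/18; Zuhair 1/3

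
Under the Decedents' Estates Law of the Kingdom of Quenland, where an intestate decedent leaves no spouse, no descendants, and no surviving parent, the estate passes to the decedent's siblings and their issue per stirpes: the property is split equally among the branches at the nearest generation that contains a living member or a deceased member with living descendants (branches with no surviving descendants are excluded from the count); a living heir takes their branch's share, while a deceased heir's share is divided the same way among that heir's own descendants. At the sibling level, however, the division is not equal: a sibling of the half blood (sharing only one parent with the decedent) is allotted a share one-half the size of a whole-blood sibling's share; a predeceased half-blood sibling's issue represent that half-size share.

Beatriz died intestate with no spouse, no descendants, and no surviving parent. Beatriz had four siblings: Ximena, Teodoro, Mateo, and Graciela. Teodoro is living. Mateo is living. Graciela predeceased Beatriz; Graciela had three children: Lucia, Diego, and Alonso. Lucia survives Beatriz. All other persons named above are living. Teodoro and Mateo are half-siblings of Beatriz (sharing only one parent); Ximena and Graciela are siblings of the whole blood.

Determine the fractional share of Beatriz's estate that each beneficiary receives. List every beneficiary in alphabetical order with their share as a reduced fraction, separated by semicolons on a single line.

Alonso 1/9; Diego 1/9; Lucia 1/9; Mateo 1/6; Teodoro 1/6; Ximena 1/3

No spouse, descendants, or parent survives, so the estate passes to Beatriz's siblings per stirpes.
Half-blood siblings count for one-half the weight of whole-blood siblings at the initial division.
Dividing 1 in proportion to weights (total weight 3): Ximena (weight 1) → 1/3; Teodoro (weight 1/2) → 1/6; Mateo (weight 1/2) → 1/6; Graciela (weight 1) → 1/3.
Ximena is living and takes 1/3.
Teodoro is living and takes 1/6.
Mateo is living and takes 1/6.
Graciela predeceased; the 1/3 allotted to Graciela's branch passes to Graciela's issue by representation.
The 1/3 is divided into 3 equal shares of 1/9 among Lucia, Diego, Alonso.
Lucia is living and takes 1/9.
Diego is living and takes 1/9.
Alonso is living and takes 1/9.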